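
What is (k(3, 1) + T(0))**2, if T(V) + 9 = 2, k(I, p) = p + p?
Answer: 25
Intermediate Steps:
k(I, p) = 2*p
T(V) = -7 (T(V) = -9 + 2 = -7)
(k(3, 1) + T(0))**2 = (2*1 - 7)**2 = (2 - 7)**2 = (-5)**2 = 25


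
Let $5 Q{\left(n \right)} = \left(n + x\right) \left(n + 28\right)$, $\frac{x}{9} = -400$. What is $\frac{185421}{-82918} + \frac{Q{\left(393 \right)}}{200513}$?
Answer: $- \frac{297848093811}{83130684670} \approx -3.5829$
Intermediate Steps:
$x = -3600$ ($x = 9 \left(-400\right) = -3600$)
$Q{\left(n \right)} = \frac{\left(-3600 + n\right) \left(28 + n\right)}{5}$ ($Q{\left(n \right)} = \frac{\left(n - 3600\right) \left(n + 28\right)}{5} = \frac{\left(-3600 + n\right) \left(28 + n\right)}{5}$)
$\frac{185421}{-82918} + \frac{Q{\left(393 \right)}}{200513} = \frac{185421}{-82918} + \frac{-20160 - \frac{1403796}{5} + \frac{393^{2}}{5}}{200513} = 185421 \left(- \frac{1}{82918}\right) + \left(-20160 - \frac{1403796}{5} + \frac{1}{5} \cdot 154449\right) \frac{1}{200513} = - \frac{185421}{82918} + \left(-20160 - \frac{1403796}{5} + \frac{154449}{5}\right) \frac{1}{200513} = - \frac{185421}{82918} - \frac{1350147}{1002565} = - \frac{297848093811}{83130684670}$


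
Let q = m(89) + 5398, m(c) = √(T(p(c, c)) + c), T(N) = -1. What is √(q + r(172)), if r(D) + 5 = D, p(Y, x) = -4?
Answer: √(5565 + 2*√22) ≈ 74.662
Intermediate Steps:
r(D) = -5 + D
m(c) = √(-1 + c)
q = 5398 + 2*√22 (q = √(-1 + 89) + 5398 = √88 + 5398 = 2*√22 + 5398 = 5398 + 2*√22 ≈ 5407.4)
√(q + r(172)) = √((5398 + 2*√22) + (-5 + 172)) = √((5398 + 2*√22) + 167) = √(5565 + 2*√22)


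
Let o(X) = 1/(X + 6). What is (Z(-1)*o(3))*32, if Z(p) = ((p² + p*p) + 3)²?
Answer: 800/9 ≈ 88.889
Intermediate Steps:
o(X) = 1/(6 + X)
Z(p) = (3 + 2*p²)² (Z(p) = ((p² + p²) + 3)² = (2*p² + 3)² = (3 + 2*p²)²)
(Z(-1)*o(3))*32 = ((3 + 2*(-1)²)²/(6 + 3))*32 = ((3 + 2*1)²/9)*32 = ((3 + 2)²*(⅑))*32 = (5²*(⅑))*32 = (25*(⅑))*32 = (25/9)*32 = 800/9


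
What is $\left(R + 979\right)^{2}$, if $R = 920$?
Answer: $3606201$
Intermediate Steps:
$\left(R + 979\right)^{2} = \left(920 + 979\right)^{2} = 1899^{2} = 3606201$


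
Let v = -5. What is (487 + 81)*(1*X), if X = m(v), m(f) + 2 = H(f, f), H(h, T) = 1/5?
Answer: -5112/5 ≈ -1022.4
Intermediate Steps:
H(h, T) = ⅕
m(f) = -9/5 (m(f) = -2 + ⅕ = -9/5)
X = -9/5 ≈ -1.8000
(487 + 81)*(1*X) = (487 + 81)*(1*(-9/5)) = 568*(-9/5) = -5112/5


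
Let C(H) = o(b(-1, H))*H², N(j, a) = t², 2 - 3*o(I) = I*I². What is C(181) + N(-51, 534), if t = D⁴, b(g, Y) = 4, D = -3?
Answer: -2011499/3 ≈ -6.7050e+5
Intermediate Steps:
t = 81 (t = (-3)⁴ = 81)
o(I) = ⅔ - I³/3 (o(I) = ⅔ - I*I²/3 = ⅔ - I³/3)
N(j, a) = 6561 (N(j, a) = 81² = 6561)
C(H) = -62*H²/3 (C(H) = (⅔ - ⅓*4³)*H² = (⅔ - ⅓*64)*H² = (⅔ - 64/3)*H² = -62*H²/3)
C(181) + N(-51, 534) = -62/3*181² + 6561 = -62/3*32761 + 6561 = -2031182/3 + 6561 = -2011499/3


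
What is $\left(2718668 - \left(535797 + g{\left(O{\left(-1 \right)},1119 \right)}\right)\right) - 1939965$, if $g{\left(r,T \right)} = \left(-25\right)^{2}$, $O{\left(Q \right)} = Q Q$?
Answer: $242281$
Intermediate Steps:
$O{\left(Q \right)} = Q^{2}$
$g{\left(r,T \right)} = 625$
$\left(2718668 - \left(535797 + g{\left(O{\left(-1 \right)},1119 \right)}\right)\right) - 1939965 = \left(2718668 - 536422\right) - 1939965 = 2182246 - 1939965 = 242281$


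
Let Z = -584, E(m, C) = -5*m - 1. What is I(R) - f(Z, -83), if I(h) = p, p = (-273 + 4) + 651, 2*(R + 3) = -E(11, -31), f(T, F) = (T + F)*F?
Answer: -54979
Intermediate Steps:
E(m, C) = -1 - 5*m
f(T, F) = F*(F + T) (f(T, F) = (F + T)*F = F*(F + T))
R = 25 (R = -3 + (-(-1 - 5*11))/2 = -3 + (-(-1 - 55))/2 = -3 + (-1*(-56))/2 = -3 + (½)*56 = -3 + 28 = 25)
p = 382 (p = -269 + 651 = 382)
I(h) = 382
I(R) - f(Z, -83) = 382 - (-83)*(-83 - 584) = 382 - (-83)*(-667) = 382 - 1*55361 = 382 - 55361 = -54979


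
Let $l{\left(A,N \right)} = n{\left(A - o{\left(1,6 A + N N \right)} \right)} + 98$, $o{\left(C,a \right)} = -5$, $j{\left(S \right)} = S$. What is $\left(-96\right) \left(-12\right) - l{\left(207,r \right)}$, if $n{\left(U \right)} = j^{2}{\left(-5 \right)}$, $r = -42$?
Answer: $1029$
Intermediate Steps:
$n{\left(U \right)} = 25$ ($n{\left(U \right)} = \left(-5\right)^{2} = 25$)
$l{\left(A,N \right)} = 123$ ($l{\left(A,N \right)} = 25 + 98 = 123$)
$\left(-96\right) \left(-12\right) - l{\left(207,r \right)} = \left(-96\right) \left(-12\right) - 123 = 1152 - 123 = 1029$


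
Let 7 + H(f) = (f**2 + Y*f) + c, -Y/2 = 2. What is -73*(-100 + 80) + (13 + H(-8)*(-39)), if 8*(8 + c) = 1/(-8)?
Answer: -107865/64 ≈ -1685.4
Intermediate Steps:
Y = -4 (Y = -2*2 = -4)
c = -513/64 (c = -8 + (1/8)/(-8) = -8 + (1/8)*(-1/8) = -8 - 1/64 = -513/64 ≈ -8.0156)
H(f) = -961/64 + f**2 - 4*f (H(f) = -7 + ((f**2 - 4*f) - 513/64) = -7 + (-513/64 + f**2 - 4*f) = -961/64 + f**2 - 4*f)
-73*(-100 + 80) + (13 + H(-8)*(-39)) = -73*(-100 + 80) + (13 + (-961/64 + (-8)**2 - 4*(-8))*(-39)) = -73*(-20) + (13 + (-961/64 + 64 + 32)*(-39)) = 1460 + (13 + (5183/64)*(-39)) = 1460 + (13 - 202137/64) = 1460 - 201305/64 = -107865/64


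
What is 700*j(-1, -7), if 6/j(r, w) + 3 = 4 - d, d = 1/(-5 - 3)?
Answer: 11200/3 ≈ 3733.3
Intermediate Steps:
d = -1/8 (d = 1/(-8) = -1/8 ≈ -0.12500)
j(r, w) = 16/3 (j(r, w) = 6/(-3 + (4 - 1*(-1/8))) = 6/(-3 + (4 + 1/8)) = 6/(-3 + 33/8) = 6/(9/8) = 6*(8/9) = 16/3)
700*j(-1, -7) = 700*(16/3) = 11200/3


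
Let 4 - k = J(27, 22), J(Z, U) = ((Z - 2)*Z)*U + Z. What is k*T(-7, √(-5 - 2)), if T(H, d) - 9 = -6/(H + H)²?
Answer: -13073367/98 ≈ -1.3340e+5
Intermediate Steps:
J(Z, U) = Z + U*Z*(-2 + Z) (J(Z, U) = ((-2 + Z)*Z)*U + Z = (Z*(-2 + Z))*U + Z = U*Z*(-2 + Z) + Z = Z + U*Z*(-2 + Z))
k = -14873 (k = 4 - 27*(1 - 2*22 + 22*27) = 4 - 27*(1 - 44 + 594) = 4 - 27*551 = 4 - 1*14877 = 4 - 14877 = -14873)
T(H, d) = 9 - 3/(2*H²) (T(H, d) = 9 - 6/(H + H)² = 9 - 6*1/(4*H²) = 9 - 3/(2*H²))
k*T(-7, √(-5 - 2)) = -14873*(9 - 3/2/(-7)²) = -14873*(9 - 3/2*1/49) = -14873*(9 - 3/98) = -14873*879/98 = -13073367/98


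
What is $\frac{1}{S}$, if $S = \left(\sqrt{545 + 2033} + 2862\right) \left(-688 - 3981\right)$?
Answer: $- \frac{1431}{19115973877} + \frac{\sqrt{2578}}{38231947754} \approx -7.3531 \cdot 10^{-8}$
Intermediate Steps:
$S = -13362678 - 4669 \sqrt{2578}$ ($S = \left(\sqrt{2578} + 2862\right) \left(-4669\right) = \left(2862 + \sqrt{2578}\right) \left(-4669\right) = -13362678 - 4669 \sqrt{2578} \approx -1.36 \cdot 10^{7}$)
$\frac{1}{S} = \frac{1}{-13362678 - 4669 \sqrt{2578}}$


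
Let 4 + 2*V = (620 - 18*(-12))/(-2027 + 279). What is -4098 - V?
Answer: -188405/46 ≈ -4095.8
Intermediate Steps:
V = -103/46 (V = -2 + ((620 - 18*(-12))/(-2027 + 279))/2 = -2 + ((620 + 216)/(-1748))/2 = -2 + (836*(-1/1748))/2 = -2 + (½)*(-11/23) = -2 - 11/46 = -103/46 ≈ -2.2391)
-4098 - V = -4098 - 1*(-103/46) = -4098 + 103/46 = -188405/46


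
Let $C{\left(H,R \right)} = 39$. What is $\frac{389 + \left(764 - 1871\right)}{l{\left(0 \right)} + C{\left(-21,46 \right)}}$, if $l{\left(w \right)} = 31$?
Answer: $- \frac{359}{35} \approx -10.257$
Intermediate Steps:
$\frac{389 + \left(764 - 1871\right)}{l{\left(0 \right)} + C{\left(-21,46 \right)}} = \frac{389 + \left(764 - 1871\right)}{31 + 39} = \frac{389 + \left(764 - 1871\right)}{70} = \left(389 - 1107\right) \frac{1}{70} = \left(-718\right) \frac{1}{70} = - \frac{359}{35}$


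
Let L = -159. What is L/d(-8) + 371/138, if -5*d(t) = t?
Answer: -53371/552 ≈ -96.687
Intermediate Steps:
d(t) = -t/5
L/d(-8) + 371/138 = -159/((-⅕*(-8))) + 371/138 = -159/8/5 + 371*(1/138) = -159*5/8 + 371/138 = -795/8 + 371/138 = -53371/552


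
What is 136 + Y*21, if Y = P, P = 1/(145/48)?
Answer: 20728/145 ≈ 142.95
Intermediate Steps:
P = 48/145 (P = 1/(145*(1/48)) = 1/(145/48) = 48/145 ≈ 0.33103)
Y = 48/145 ≈ 0.33103
136 + Y*21 = 136 + (48/145)*21 = 136 + 1008/145 = 20728/145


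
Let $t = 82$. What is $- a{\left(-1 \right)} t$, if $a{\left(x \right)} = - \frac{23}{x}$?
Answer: $-1886$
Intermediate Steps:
$- a{\left(-1 \right)} t = - - \frac{23}{-1} \cdot 82 = - \left(-23\right) \left(-1\right) 82 = - 23 \cdot 82 = \left(-1\right) 1886 = -1886$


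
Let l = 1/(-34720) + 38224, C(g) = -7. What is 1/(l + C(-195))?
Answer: 34720/1326894239 ≈ 2.6166e-5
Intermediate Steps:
l = 1327137279/34720 (l = -1/34720 + 38224 = 1327137279/34720 ≈ 38224.)
1/(l + C(-195)) = 1/(1327137279/34720 - 7) = 1/(1326894239/34720) = 34720/1326894239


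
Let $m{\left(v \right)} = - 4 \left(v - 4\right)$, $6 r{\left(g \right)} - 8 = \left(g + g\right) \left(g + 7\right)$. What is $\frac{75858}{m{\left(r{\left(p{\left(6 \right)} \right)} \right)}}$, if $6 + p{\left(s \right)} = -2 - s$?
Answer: $- \frac{12643}{20} \approx -632.15$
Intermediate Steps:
$p{\left(s \right)} = -8 - s$ ($p{\left(s \right)} = -6 - \left(2 + s\right) = -8 - s$)
$r{\left(g \right)} = \frac{4}{3} + \frac{g \left(7 + g\right)}{3}$ ($r{\left(g \right)} = \frac{4}{3} + \frac{\left(g + g\right) \left(g + 7\right)}{6} = \frac{4}{3} + \frac{2 g \left(7 + g\right)}{6} = \frac{4}{3} + \frac{g \left(7 + g\right)}{3}$)
$m{\left(v \right)} = 16 - 4 v$ ($m{\left(v \right)} = - 4 \left(-4 + v\right) = 16 - 4 v$)
$\frac{75858}{m{\left(r{\left(p{\left(6 \right)} \right)} \right)}} = \frac{75858}{16 - 4 \left(\frac{4}{3} + \frac{\left(-8 - 6\right)^{2}}{3} + \frac{7 \left(-8 - 6\right)}{3}\right)} = \frac{75858}{16 - 4 \left(\frac{4}{3} + \frac{\left(-14\right)^{2}}{3} + \frac{7}{3} \left(-14\right)\right)} = \frac{75858}{16 - 4 \left(\frac{4}{3} + \frac{1}{3} \cdot 196 - \frac{98}{3}\right)} = \frac{75858}{16 - 4 \left(\frac{4}{3} + \frac{196}{3} - \frac{98}{3}\right)} = \frac{75858}{16 - 136} = \frac{75858}{-120} = 75858 \left(- \frac{1}{120}\right) = - \frac{12643}{20}$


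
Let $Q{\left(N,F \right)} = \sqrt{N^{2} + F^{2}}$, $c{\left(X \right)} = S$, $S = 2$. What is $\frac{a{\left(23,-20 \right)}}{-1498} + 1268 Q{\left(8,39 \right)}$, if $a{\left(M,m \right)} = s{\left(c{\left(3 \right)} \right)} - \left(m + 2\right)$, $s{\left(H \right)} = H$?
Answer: $- \frac{10}{749} + 1268 \sqrt{1585} \approx 50482.0$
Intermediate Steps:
$c{\left(X \right)} = 2$
$a{\left(M,m \right)} = - m$ ($a{\left(M,m \right)} = 2 - \left(m + 2\right) = 2 - \left(2 + m\right) = - m$)
$Q{\left(N,F \right)} = \sqrt{F^{2} + N^{2}}$
$\frac{a{\left(23,-20 \right)}}{-1498} + 1268 Q{\left(8,39 \right)} = \frac{\left(-1\right) \left(-20\right)}{-1498} + 1268 \sqrt{39^{2} + 8^{2}} = 20 \left(- \frac{1}{1498}\right) + 1268 \sqrt{1521 + 64} = - \frac{10}{749} + 1268 \sqrt{1585}$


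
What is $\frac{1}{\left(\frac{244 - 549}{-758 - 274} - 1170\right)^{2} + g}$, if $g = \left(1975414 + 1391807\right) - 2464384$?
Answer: $\frac{1065024}{2418717981313} \approx 4.4033 \cdot 10^{-7}$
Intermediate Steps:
$g = 902837$ ($g = 3367221 - 2464384 = 902837$)
$\frac{1}{\left(\frac{244 - 549}{-758 - 274} - 1170\right)^{2} + g} = \frac{1}{\left(\frac{244 - 549}{-758 - 274} - 1170\right)^{2} + 902837} = \frac{1}{\left(- \frac{305}{-1032} - 1170\right)^{2} + 902837} = \frac{1}{\left(\left(-305\right) \left(- \frac{1}{1032}\right) - 1170\right)^{2} + 902837} = \frac{1}{\left(\frac{305}{1032} - 1170\right)^{2} + 902837} = \frac{1}{\left(- \frac{1207135}{1032}\right)^{2} + 902837} = \frac{1}{\frac{1457174908225}{1065024} + 902837} = \frac{1}{\frac{2418717981313}{1065024}} = \frac{1065024}{2418717981313}$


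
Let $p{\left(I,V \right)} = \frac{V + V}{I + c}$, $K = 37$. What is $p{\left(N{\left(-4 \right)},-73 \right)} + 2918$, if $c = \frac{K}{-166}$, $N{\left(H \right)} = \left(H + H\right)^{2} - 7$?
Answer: $\frac{27477914}{9425} \approx 2915.4$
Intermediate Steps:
$N{\left(H \right)} = -7 + 4 H^{2}$ ($N{\left(H \right)} = \left(2 H\right)^{2} - 7 = 4 H^{2} - 7 = -7 + 4 H^{2}$)
$c = - \frac{37}{166}$ ($c = \frac{37}{-166} = 37 \left(- \frac{1}{166}\right) = - \frac{37}{166} \approx -0.22289$)
$p{\left(I,V \right)} = \frac{2 V}{- \frac{37}{166} + I}$ ($p{\left(I,V \right)} = \frac{V + V}{I - \frac{37}{166}} = \frac{2 V}{- \frac{37}{166} + I}$)
$p{\left(N{\left(-4 \right)},-73 \right)} + 2918 = 332 \left(-73\right) \frac{1}{-37 + 166 \left(-7 + 4 \left(-4\right)^{2}\right)} + 2918 = 332 \left(-73\right) \frac{1}{-37 + 166 \left(-7 + 4 \cdot 16\right)} + 2918 = 332 \left(-73\right) \frac{1}{-37 + 166 \left(-7 + 64\right)} + 2918 = 332 \left(-73\right) \frac{1}{-37 + 166 \cdot 57} + 2918 = 332 \left(-73\right) \frac{1}{-37 + 9462} + 2918 = 332 \left(-73\right) \frac{1}{9425} + 2918 = - \frac{24236}{9425} + 2918 = \frac{27477914}{9425}$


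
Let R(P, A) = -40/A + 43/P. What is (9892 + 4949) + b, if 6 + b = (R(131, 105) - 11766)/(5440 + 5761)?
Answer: 457092594674/30813951 ≈ 14834.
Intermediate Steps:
b = -217252117/30813951 (b = -6 + ((-40/105 + 43/131) - 11766)/(5440 + 5761) = -6 + ((-40*1/105 + 43*(1/131)) - 11766)/11201 = -6 + ((-8/21 + 43/131) - 11766)*(1/11201) = -6 + (-145/2751 - 11766)*(1/11201) = -6 - 32368411/2751*1/11201 = -6 - 32368411/30813951 = -217252117/30813951 ≈ -7.0504)
(9892 + 4949) + b = (9892 + 4949) - 217252117/30813951 = 14841 - 217252117/30813951 = 457092594674/30813951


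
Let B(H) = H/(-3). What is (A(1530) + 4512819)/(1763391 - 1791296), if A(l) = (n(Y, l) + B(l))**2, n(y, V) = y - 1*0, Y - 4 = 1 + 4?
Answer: -952764/5581 ≈ -170.72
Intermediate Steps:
Y = 9 (Y = 4 + (1 + 4) = 4 + 5 = 9)
B(H) = -H/3 (B(H) = H*(-1/3) = -H/3)
n(y, V) = y (n(y, V) = y + 0 = y)
A(l) = (9 - l/3)**2
(A(1530) + 4512819)/(1763391 - 1791296) = ((-27 + 1530)**2/9 + 4512819)/(1763391 - 1791296) = ((1/9)*1503**2 + 4512819)/(-27905) = ((1/9)*2259009 + 4512819)*(-1/27905) = (251001 + 4512819)*(-1/27905) = 4763820*(-1/27905) = -952764/5581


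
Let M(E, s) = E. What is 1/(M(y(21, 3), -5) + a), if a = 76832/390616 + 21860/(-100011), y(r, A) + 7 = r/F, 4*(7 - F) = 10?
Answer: -1627745699/3833690823 ≈ -0.42459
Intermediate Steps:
F = 9/2 (F = 7 - ¼*10 = 7 - 5/2 = 9/2 ≈ 4.5000)
y(r, A) = -7 + 2*r/9 (y(r, A) = -7 + r/(9/2) = -7 + r*(2/9) = -7 + 2*r/9)
a = -106852576/4883237097 (a = 76832*(1/390616) + 21860*(-1/100011) = 9604/48827 - 21860/100011 = -106852576/4883237097 ≈ -0.021881)
1/(M(y(21, 3), -5) + a) = 1/((-7 + (2/9)*21) - 106852576/4883237097) = 1/((-7 + 14/3) - 106852576/4883237097) = 1/(-7/3 - 106852576/4883237097) = 1/(-3833690823/1627745699) = -1627745699/3833690823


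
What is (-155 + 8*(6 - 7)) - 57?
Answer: -220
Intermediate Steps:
(-155 + 8*(6 - 7)) - 57 = (-155 + 8*(-1)) - 57 = (-155 - 8) - 57 = -163 - 57 = -220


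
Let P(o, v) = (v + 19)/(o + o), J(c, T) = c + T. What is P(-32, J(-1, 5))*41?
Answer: -943/64 ≈ -14.734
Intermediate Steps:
J(c, T) = T + c
P(o, v) = (19 + v)/(2*o) (P(o, v) = (19 + v)/((2*o)) = (19 + v)*(1/(2*o)) = (19 + v)/(2*o))
P(-32, J(-1, 5))*41 = ((½)*(19 + (5 - 1))/(-32))*41 = ((½)*(-1/32)*(19 + 4))*41 = ((½)*(-1/32)*23)*41 = -23/64*41 = -943/64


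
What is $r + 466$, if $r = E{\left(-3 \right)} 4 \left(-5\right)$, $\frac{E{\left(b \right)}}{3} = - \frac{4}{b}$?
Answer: $386$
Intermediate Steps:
$E{\left(b \right)} = - \frac{12}{b}$ ($E{\left(b \right)} = 3 \left(- \frac{4}{b}\right) = - \frac{12}{b}$)
$r = -80$ ($r = - \frac{12}{-3} \cdot 4 \left(-5\right) = \left(-12\right) \left(- \frac{1}{3}\right) 4 \left(-5\right) = 4 \cdot 4 \left(-5\right) = 16 \left(-5\right) = -80$)
$r + 466 = -80 + 466 = 386$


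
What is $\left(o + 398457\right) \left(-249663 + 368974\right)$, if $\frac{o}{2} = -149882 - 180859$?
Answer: $-31381775775$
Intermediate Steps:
$o = -661482$ ($o = 2 \left(-149882 - 180859\right) = 2 \left(-330741\right) = -661482$)
$\left(o + 398457\right) \left(-249663 + 368974\right) = \left(-661482 + 398457\right) \left(-249663 + 368974\right) = \left(-263025\right) 119311 = -31381775775$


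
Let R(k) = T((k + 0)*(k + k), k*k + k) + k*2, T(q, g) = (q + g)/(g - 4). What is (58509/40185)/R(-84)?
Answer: -3774914/427724675 ≈ -0.0088256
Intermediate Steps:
T(q, g) = (g + q)/(-4 + g)
R(k) = 2*k + (k + 3*k²)/(-4 + k + k²) (R(k) = ((k*k + k) + (k + 0)*(k + k))/(-4 + (k*k + k)) + k*2 = ((k² + k) + k*(2*k))/(-4 + (k² + k)) + 2*k = ((k + k²) + 2*k²)/(-4 + (k + k²)) + 2*k = (k + 3*k²)/(-4 + k + k²) + 2*k = 2*k + (k + 3*k²)/(-4 + k + k²))
(58509/40185)/R(-84) = (58509/40185)/((-84*(-7 + 2*(-84)² + 5*(-84))/(-4 - 84 + (-84)²))) = (58509*(1/40185))/((-84*(-7 + 2*7056 - 420)/(-4 - 84 + 7056))) = 6501/(4465*((-84*(-7 + 14112 - 420)/6968))) = 6501/(4465*((-84*1/6968*13685))) = 6501/(4465*(-287385/1742)) = (6501/4465)*(-1742/287385) = -3774914/427724675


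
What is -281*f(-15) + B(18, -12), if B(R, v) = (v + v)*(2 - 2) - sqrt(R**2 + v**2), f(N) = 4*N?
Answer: 16860 - 6*sqrt(13) ≈ 16838.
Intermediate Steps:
B(R, v) = -sqrt(R**2 + v**2) (B(R, v) = (2*v)*0 - sqrt(R**2 + v**2) = 0 - sqrt(R**2 + v**2) = -sqrt(R**2 + v**2))
-281*f(-15) + B(18, -12) = -1124*(-15) - sqrt(18**2 + (-12)**2) = -281*(-60) - sqrt(324 + 144) = 16860 - sqrt(468) = 16860 - 6*sqrt(13)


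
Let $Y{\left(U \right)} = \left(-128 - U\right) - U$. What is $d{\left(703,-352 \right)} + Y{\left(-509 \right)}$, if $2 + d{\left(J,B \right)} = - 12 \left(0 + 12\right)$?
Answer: $744$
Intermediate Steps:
$Y{\left(U \right)} = -128 - 2 U$
$d{\left(J,B \right)} = -146$ ($d{\left(J,B \right)} = -2 - 12 \left(0 + 12\right) = -2 - 144 = -146$)
$d{\left(703,-352 \right)} + Y{\left(-509 \right)} = -146 - -890 = -146 + \left(-128 + 1018\right) = -146 + 890 = 744$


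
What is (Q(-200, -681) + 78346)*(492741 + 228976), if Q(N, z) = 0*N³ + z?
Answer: 56052150805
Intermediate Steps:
Q(N, z) = z (Q(N, z) = 0 + z = z)
(Q(-200, -681) + 78346)*(492741 + 228976) = (-681 + 78346)*(492741 + 228976) = 77665*721717 = 56052150805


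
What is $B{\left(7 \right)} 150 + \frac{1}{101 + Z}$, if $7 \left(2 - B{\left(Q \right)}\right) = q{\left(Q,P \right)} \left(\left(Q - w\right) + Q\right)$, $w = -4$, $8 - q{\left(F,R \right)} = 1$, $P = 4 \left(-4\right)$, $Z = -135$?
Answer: $- \frac{81601}{34} \approx -2400.0$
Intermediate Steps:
$P = -16$
$q{\left(F,R \right)} = 7$ ($q{\left(F,R \right)} = 8 - 1 = 7$)
$B{\left(Q \right)} = -2 - 2 Q$ ($B{\left(Q \right)} = 2 - \frac{7 \left(\left(Q - -4\right) + Q\right)}{7} = 2 - \frac{7 \left(\left(Q + 4\right) + Q\right)}{7} = 2 - \frac{7 \left(\left(4 + Q\right) + Q\right)}{7} = 2 - \frac{7 \left(4 + 2 Q\right)}{7} = 2 - \frac{28 + 14 Q}{7} = 2 - \left(4 + 2 Q\right) = -2 - 2 Q$)
$B{\left(7 \right)} 150 + \frac{1}{101 + Z} = \left(-2 - 14\right) 150 + \frac{1}{101 - 135} = \left(-2 - 14\right) 150 + \frac{1}{-34} = \left(-16\right) 150 - \frac{1}{34} = -2400 - \frac{1}{34} = - \frac{81601}{34}$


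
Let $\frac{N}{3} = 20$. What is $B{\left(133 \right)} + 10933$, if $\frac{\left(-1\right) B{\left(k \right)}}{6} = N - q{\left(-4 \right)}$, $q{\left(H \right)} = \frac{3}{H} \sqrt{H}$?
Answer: $10573 - 9 i \approx 10573.0 - 9.0 i$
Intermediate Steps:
$N = 60$ ($N = 3 \cdot 20 = 60$)
$q{\left(H \right)} = \frac{3}{\sqrt{H}}$
$B{\left(k \right)} = -360 - 9 i$ ($B{\left(k \right)} = - 6 \left(60 - \frac{3}{2 i}\right) = - 6 \left(60 - 3 \left(- \frac{i}{2}\right)\right) = - 6 \left(60 - - \frac{3 i}{2}\right) = - 6 \left(60 + \frac{3 i}{2}\right) = -360 - 9 i$)
$B{\left(133 \right)} + 10933 = \left(-360 - 9 i\right) + 10933 = 10573 - 9 i$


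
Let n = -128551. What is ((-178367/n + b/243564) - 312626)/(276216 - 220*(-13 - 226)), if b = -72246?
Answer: -1631401604938637/1715788814270024 ≈ -0.95082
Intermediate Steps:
((-178367/n + b/243564) - 312626)/(276216 - 220*(-13 - 226)) = ((-178367/(-128551) - 72246/243564) - 312626)/(276216 - 220*(-13 - 226)) = ((-178367*(-1/128551) - 72246*1/243564) - 312626)/(276216 - 220*(-239)) = ((178367/128551 - 12041/40594) - 312626)/(276216 + 52580) = (5692747407/5218399294 - 312626)/328796 = -1631401604938637/5218399294*1/328796 = -1631401604938637/1715788814270024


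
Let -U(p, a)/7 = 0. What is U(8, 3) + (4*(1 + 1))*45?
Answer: 360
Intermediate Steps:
U(p, a) = 0 (U(p, a) = -7*0 = 0)
U(8, 3) + (4*(1 + 1))*45 = 0 + (4*(1 + 1))*45 = 0 + (4*2)*45 = 0 + 8*45 = 0 + 360 = 360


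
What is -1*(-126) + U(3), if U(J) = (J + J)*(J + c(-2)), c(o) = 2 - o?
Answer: 168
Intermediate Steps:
U(J) = 2*J*(4 + J) (U(J) = (J + J)*(J + (2 - 1*(-2))) = (2*J)*(J + (2 + 2)) = (2*J)*(J + 4) = (2*J)*(4 + J) = 2*J*(4 + J))
-1*(-126) + U(3) = -1*(-126) + 2*3*(4 + 3) = 126 + 2*3*7 = 126 + 42 = 168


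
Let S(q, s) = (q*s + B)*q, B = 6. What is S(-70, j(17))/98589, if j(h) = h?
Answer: 82880/98589 ≈ 0.84066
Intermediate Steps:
S(q, s) = q*(6 + q*s) (S(q, s) = (q*s + 6)*q = (6 + q*s)*q = q*(6 + q*s))
S(-70, j(17))/98589 = -70*(6 - 70*17)/98589 = -70*(6 - 1190)*(1/98589) = -70*(-1184)*(1/98589) = 82880*(1/98589) = 82880/98589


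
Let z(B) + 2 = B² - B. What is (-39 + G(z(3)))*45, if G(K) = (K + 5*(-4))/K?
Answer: -1935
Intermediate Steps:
z(B) = -2 + B² - B (z(B) = -2 + (B² - B) = -2 + B² - B)
G(K) = (-20 + K)/K (G(K) = (K - 20)/K = (-20 + K)/K)
(-39 + G(z(3)))*45 = (-39 + (-20 + (-2 + 3² - 1*3))/(-2 + 3² - 1*3))*45 = (-39 + (-20 + (-2 + 9 - 3))/(-2 + 9 - 3))*45 = (-39 + (-20 + 4)/4)*45 = (-39 + (¼)*(-16))*45 = (-39 - 4)*45 = -43*45 = -1935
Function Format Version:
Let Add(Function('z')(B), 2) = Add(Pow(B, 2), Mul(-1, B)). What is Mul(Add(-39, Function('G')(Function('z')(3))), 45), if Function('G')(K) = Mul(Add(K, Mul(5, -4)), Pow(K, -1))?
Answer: -1935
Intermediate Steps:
Function('z')(B) = Add(-2, Pow(B, 2), Mul(-1, B)) (Function('z')(B) = Add(-2, Add(Pow(B, 2), Mul(-1, B))) = Add(-2, Pow(B, 2), Mul(-1, B)))
Function('G')(K) = Mul(Pow(K, -1), Add(-20, K)) (Function('G')(K) = Mul(Add(K, -20), Pow(K, -1)) = Mul(Add(-20, K), Pow(K, -1)) = Mul(Pow(K, -1), Add(-20, K)))
Mul(Add(-39, Function('G')(Function('z')(3))), 45) = Mul(Add(-39, Mul(Pow(Add(-2, Pow(3, 2), Mul(-1, 3)), -1), Add(-20, Add(-2, Pow(3, 2), Mul(-1, 3))))), 45) = Mul(Add(-39, Mul(Pow(Add(-2, 9, -3), -1), Add(-20, Add(-2, 9, -3)))), 45) = Mul(Add(-39, Mul(Pow(4, -1), Add(-20, 4))), 45) = Mul(Add(-39, Mul(Rational(1, 4), -16)), 45) = Mul(Add(-39, -4), 45) = Mul(-43, 45) = -1935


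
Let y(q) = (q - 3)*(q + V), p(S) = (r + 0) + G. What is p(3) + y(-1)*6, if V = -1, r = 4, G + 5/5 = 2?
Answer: 53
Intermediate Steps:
G = 1 (G = -1 + 2 = 1)
p(S) = 5 (p(S) = (4 + 0) + 1 = 4 + 1 = 5)
y(q) = (-1 + q)*(-3 + q) (y(q) = (q - 3)*(q - 1) = (-3 + q)*(-1 + q) = (-1 + q)*(-3 + q))
p(3) + y(-1)*6 = 5 + (3 + (-1)² - 4*(-1))*6 = 5 + (3 + 1 + 4)*6 = 5 + 8*6 = 5 + 48 = 53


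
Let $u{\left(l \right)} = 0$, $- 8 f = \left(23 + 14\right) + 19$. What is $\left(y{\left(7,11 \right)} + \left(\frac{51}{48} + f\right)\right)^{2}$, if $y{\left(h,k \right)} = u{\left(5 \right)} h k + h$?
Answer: $\frac{289}{256} \approx 1.1289$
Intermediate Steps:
$f = -7$ ($f = - \frac{\left(23 + 14\right) + 19}{8} = - \frac{37 + 19}{8} = \left(- \frac{1}{8}\right) 56 = -7$)
$y{\left(h,k \right)} = h$ ($y{\left(h,k \right)} = 0 h k + h = 0 k + h = 0 + h = h$)
$\left(y{\left(7,11 \right)} + \left(\frac{51}{48} + f\right)\right)^{2} = \left(7 - \left(7 - \frac{51}{48}\right)\right)^{2} = \left(7 + \left(51 \cdot \frac{1}{48} - 7\right)\right)^{2} = \left(7 + \left(\frac{17}{16} - 7\right)\right)^{2} = \left(7 - \frac{95}{16}\right)^{2} = \left(\frac{17}{16}\right)^{2} = \frac{289}{256}$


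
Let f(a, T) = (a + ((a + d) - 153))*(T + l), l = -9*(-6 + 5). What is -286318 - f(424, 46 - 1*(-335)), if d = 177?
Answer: -626398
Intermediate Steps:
l = 9 (l = -9*(-1) = 9)
f(a, T) = (9 + T)*(24 + 2*a) (f(a, T) = (a + ((a + 177) - 153))*(T + 9) = (a + ((177 + a) - 153))*(9 + T) = (a + (24 + a))*(9 + T) = (24 + 2*a)*(9 + T) = (9 + T)*(24 + 2*a))
-286318 - f(424, 46 - 1*(-335)) = -286318 - (216 + 18*424 + 24*(46 - 1*(-335)) + 2*(46 - 1*(-335))*424) = -286318 - (216 + 7632 + 24*(46 + 335) + 2*(46 + 335)*424) = -286318 - (216 + 7632 + 24*381 + 2*381*424) = -286318 - (216 + 7632 + 9144 + 323088) = -286318 - 1*340080 = -286318 - 340080 = -626398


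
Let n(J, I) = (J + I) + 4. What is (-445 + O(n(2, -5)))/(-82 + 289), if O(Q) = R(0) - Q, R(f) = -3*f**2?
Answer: -446/207 ≈ -2.1546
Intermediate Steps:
n(J, I) = 4 + I + J (n(J, I) = (I + J) + 4 = 4 + I + J)
O(Q) = -Q (O(Q) = -3*0**2 - Q = -3*0 - Q = 0 - Q = -Q)
(-445 + O(n(2, -5)))/(-82 + 289) = (-445 - (4 - 5 + 2))/(-82 + 289) = (-445 - 1*1)/207 = (-445 - 1)*(1/207) = -446*1/207 = -446/207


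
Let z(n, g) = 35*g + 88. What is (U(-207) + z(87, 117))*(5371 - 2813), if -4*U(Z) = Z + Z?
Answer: 10964867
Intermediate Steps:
z(n, g) = 88 + 35*g
U(Z) = -Z/2 (U(Z) = -(Z + Z)/4 = -Z/2)
(U(-207) + z(87, 117))*(5371 - 2813) = (-½*(-207) + (88 + 35*117))*(5371 - 2813) = (207/2 + (88 + 4095))*2558 = (207/2 + 4183)*2558 = (8573/2)*2558 = 10964867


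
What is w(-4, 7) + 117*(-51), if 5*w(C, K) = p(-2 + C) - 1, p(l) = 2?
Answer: -29834/5 ≈ -5966.8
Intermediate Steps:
w(C, K) = 1/5 (w(C, K) = (2 - 1)/5 = (1/5)*1 = 1/5)
w(-4, 7) + 117*(-51) = 1/5 + 117*(-51) = 1/5 - 5967 = -29834/5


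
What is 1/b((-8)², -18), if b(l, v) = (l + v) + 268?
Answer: 1/314 ≈ 0.0031847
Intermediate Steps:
b(l, v) = 268 + l + v
1/b((-8)², -18) = 1/(268 + (-8)² - 18) = 1/(268 + 64 - 18) = 1/314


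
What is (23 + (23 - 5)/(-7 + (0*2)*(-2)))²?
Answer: 20449/49 ≈ 417.33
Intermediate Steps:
(23 + (23 - 5)/(-7 + (0*2)*(-2)))² = (23 + 18/(-7 + 0*(-2)))² = (23 + 18/(-7 + 0))² = (23 + 18/(-7))² = (23 + 18*(-⅐))² = (23 - 18/7)² = (143/7)² = 20449/49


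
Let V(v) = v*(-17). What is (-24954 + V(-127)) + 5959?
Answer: -16836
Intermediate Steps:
V(v) = -17*v
(-24954 + V(-127)) + 5959 = (-24954 - 17*(-127)) + 5959 = (-24954 + 2159) + 5959 = -22795 + 5959 = -16836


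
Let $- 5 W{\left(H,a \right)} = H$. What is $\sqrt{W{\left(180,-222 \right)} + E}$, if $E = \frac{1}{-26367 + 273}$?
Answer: $\frac{i \sqrt{24512312190}}{26094} \approx 6.0 i$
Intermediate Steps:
$E = - \frac{1}{26094}$ ($E = \frac{1}{-26094} = - \frac{1}{26094} \approx -3.8323 \cdot 10^{-5}$)
$W{\left(H,a \right)} = - \frac{H}{5}$
$\sqrt{W{\left(180,-222 \right)} + E} = \sqrt{\left(- \frac{1}{5}\right) 180 - \frac{1}{26094}} = \sqrt{-36 - \frac{1}{26094}} = \sqrt{- \frac{939385}{26094}} = \frac{i \sqrt{24512312190}}{26094}$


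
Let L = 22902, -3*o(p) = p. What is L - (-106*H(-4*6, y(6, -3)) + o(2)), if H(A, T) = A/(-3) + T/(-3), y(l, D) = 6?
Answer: 70616/3 ≈ 23539.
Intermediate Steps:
o(p) = -p/3
H(A, T) = -A/3 - T/3 (H(A, T) = A*(-⅓) + T*(-⅓) = -A/3 - T/3)
L - (-106*H(-4*6, y(6, -3)) + o(2)) = 22902 - (-106*(-(-4)*6/3 - ⅓*6) - ⅓*2) = 22902 - (-106*(-⅓*(-24) - 2) - ⅔) = 22902 - (-106*(8 - 2) - ⅔) = 22902 - (-106*6 - ⅔) = 22902 - (-636 - ⅔) = 22902 - 1*(-1910/3) = 22902 + 1910/3 = 70616/3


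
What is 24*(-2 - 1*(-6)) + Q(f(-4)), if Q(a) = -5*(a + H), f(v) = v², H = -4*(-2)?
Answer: -24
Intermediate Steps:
H = 8
Q(a) = -40 - 5*a (Q(a) = -5*(a + 8) = -5*(8 + a) = -40 - 5*a)
24*(-2 - 1*(-6)) + Q(f(-4)) = 24*(-2 - 1*(-6)) + (-40 - 5*(-4)²) = 24*(-2 + 6) + (-40 - 5*16) = 24*4 + (-40 - 80) = 96 - 120 = -24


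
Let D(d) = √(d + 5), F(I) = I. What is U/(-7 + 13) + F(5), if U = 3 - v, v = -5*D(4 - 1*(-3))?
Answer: 11/2 + 5*√3/3 ≈ 8.3867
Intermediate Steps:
D(d) = √(5 + d)
v = -10*√3 (v = -5*√(5 + (4 - 1*(-3))) = -5*√(5 + (4 + 3)) = -5*√(5 + 7) = -10*√3 ≈ -17.320)
U = 3 + 10*√3 (U = 3 - (-10)*√3 = 3 + 10*√3 ≈ 20.320)
U/(-7 + 13) + F(5) = (3 + 10*√3)/(-7 + 13) + 5 = (3 + 10*√3)/6 + 5 = (½ + 5*√3/3) + 5 = 11/2 + 5*√3/3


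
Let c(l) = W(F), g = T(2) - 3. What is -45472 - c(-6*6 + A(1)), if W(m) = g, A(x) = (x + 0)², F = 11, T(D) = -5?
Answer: -45464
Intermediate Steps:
A(x) = x²
g = -8 (g = -5 - 3 = -8)
W(m) = -8
c(l) = -8
-45472 - c(-6*6 + A(1)) = -45472 - 1*(-8) = -45472 + 8 = -45464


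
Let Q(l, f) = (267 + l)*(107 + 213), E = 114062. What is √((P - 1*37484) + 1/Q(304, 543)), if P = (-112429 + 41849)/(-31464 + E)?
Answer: I*√33352400742769749356545/943269160 ≈ 193.61*I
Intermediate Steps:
Q(l, f) = 85440 + 320*l (Q(l, f) = (267 + l)*320 = 85440 + 320*l)
P = -35290/41299 (P = (-112429 + 41849)/(-31464 + 114062) = -70580/82598 = -70580*1/82598 = -35290/41299 ≈ -0.85450)
√((P - 1*37484) + 1/Q(304, 543)) = √((-35290/41299 - 1*37484) + 1/(85440 + 320*304)) = √((-35290/41299 - 37484) + 1/(85440 + 97280)) = √(-1548087006/41299 + 1/182720) = √(-282866457695021/7546153280) = I*√33352400742769749356545/943269160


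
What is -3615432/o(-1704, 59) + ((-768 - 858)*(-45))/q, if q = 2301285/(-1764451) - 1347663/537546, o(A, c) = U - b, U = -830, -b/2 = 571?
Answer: -482253911267000083/15664704790033 ≈ -30786.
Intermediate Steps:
b = -1142 (b = -2*571 = -1142)
o(A, c) = 312 (o(A, c) = -830 - 1*(-1142) = -830 + 1142 = 312)
q = -1204977291541/316157859082 (q = 2301285*(-1/1764451) - 1347663*1/537546 = -2301285/1764451 - 449221/179182 = -1204977291541/316157859082 ≈ -3.8113)
-3615432/o(-1704, 59) + ((-768 - 858)*(-45))/q = -3615432/312 + ((-768 - 858)*(-45))/(-1204977291541/316157859082) = -3615432*1/312 - 1626*(-45)*(-316157859082/1204977291541) = -150643/13 + 73170*(-316157859082/1204977291541) = -150643/13 - 23133270549029940/1204977291541 = -482253911267000083/15664704790033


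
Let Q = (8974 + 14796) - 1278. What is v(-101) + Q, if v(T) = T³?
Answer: -1007809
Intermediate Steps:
Q = 22492 (Q = 23770 - 1278 = 22492)
v(-101) + Q = (-101)³ + 22492 = -1030301 + 22492 = -1007809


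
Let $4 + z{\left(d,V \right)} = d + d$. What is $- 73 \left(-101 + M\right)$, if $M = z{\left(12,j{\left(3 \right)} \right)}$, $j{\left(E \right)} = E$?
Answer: $5913$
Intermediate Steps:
$z{\left(d,V \right)} = -4 + 2 d$ ($z{\left(d,V \right)} = -4 + \left(d + d\right) = -4 + 2 d$)
$M = 20$ ($M = -4 + 2 \cdot 12 = -4 + 24 = 20$)
$- 73 \left(-101 + M\right) = - 73 \left(-101 + 20\right) = \left(-73\right) \left(-81\right) = 5913$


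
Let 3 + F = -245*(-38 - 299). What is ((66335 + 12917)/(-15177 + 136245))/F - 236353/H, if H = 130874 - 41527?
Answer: -590621699642951/223269580512738 ≈ -2.6453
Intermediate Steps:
F = 82562 (F = -3 - 245*(-38 - 299) = -3 - 245*(-337) = -3 + 82565 = 82562)
H = 89347
((66335 + 12917)/(-15177 + 136245))/F - 236353/H = ((66335 + 12917)/(-15177 + 136245))/82562 - 236353/89347 = (79252/121068)*(1/82562) - 236353*1/89347 = (79252*(1/121068))*(1/82562) - 236353/89347 = (19813/30267)*(1/82562) - 236353/89347 = 19813/2498904054 - 236353/89347 = -590621699642951/223269580512738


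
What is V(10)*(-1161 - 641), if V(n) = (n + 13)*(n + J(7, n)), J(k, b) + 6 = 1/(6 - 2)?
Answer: -352291/2 ≈ -1.7615e+5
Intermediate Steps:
J(k, b) = -23/4 (J(k, b) = -6 + 1/(6 - 2) = -6 + 1/4 = -6 + ¼ = -23/4)
V(n) = (13 + n)*(-23/4 + n) (V(n) = (n + 13)*(n - 23/4) = (13 + n)*(-23/4 + n))
V(10)*(-1161 - 641) = (-299/4 + 10² + (29/4)*10)*(-1161 - 641) = (-299/4 + 100 + 145/2)*(-1802) = (391/4)*(-1802) = -352291/2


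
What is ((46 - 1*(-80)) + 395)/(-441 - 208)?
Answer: -521/649 ≈ -0.80277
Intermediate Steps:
((46 - 1*(-80)) + 395)/(-441 - 208) = ((46 + 80) + 395)/(-649) = (126 + 395)*(-1/649) = 521*(-1/649) = -521/649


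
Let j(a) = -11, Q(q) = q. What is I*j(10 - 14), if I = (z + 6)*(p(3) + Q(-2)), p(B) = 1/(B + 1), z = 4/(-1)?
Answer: 77/2 ≈ 38.500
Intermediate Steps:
z = -4 (z = 4*(-1) = -4)
p(B) = 1/(1 + B)
I = -7/2 (I = (-4 + 6)*(1/(1 + 3) - 2) = 2*(1/4 - 2) = 2*(-7/4) = -7/2 ≈ -3.5000)
I*j(10 - 14) = -7/2*(-11) = 77/2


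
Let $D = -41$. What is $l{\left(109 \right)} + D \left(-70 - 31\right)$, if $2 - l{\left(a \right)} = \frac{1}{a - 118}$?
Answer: $\frac{37288}{9} \approx 4143.1$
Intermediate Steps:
$l{\left(a \right)} = 2 - \frac{1}{-118 + a}$ ($l{\left(a \right)} = 2 - \frac{1}{a - 118} = 2 - \frac{1}{-118 + a}$)
$l{\left(109 \right)} + D \left(-70 - 31\right) = \frac{-237 + 2 \cdot 109}{-118 + 109} - 41 \left(-70 - 31\right) = \frac{-237 + 218}{-9} - -4141 = \left(- \frac{1}{9}\right) \left(-19\right) + 4141 = \frac{19}{9} + 4141 = \frac{37288}{9}$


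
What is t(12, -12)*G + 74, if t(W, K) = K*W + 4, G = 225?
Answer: -31426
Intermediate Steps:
t(W, K) = 4 + K*W
t(12, -12)*G + 74 = (4 - 12*12)*225 + 74 = (4 - 144)*225 + 74 = -140*225 + 74 = -31500 + 74 = -31426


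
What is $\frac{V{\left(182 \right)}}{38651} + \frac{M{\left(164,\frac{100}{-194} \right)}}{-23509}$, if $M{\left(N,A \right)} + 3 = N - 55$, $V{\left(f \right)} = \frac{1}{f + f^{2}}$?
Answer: $- \frac{136454858327}{30263375632854} \approx -0.0045089$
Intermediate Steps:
$M{\left(N,A \right)} = -58 + N$ ($M{\left(N,A \right)} = -3 + \left(N - 55\right) = -3 + \left(-55 + N\right) = -58 + N$)
$\frac{V{\left(182 \right)}}{38651} + \frac{M{\left(164,\frac{100}{-194} \right)}}{-23509} = \frac{\frac{1}{182} \frac{1}{1 + 182}}{38651} + \frac{-58 + 164}{-23509} = \frac{1}{182 \cdot 183} \cdot \frac{1}{38651} + 106 \left(- \frac{1}{23509}\right) = \frac{1}{182} \cdot \frac{1}{183} \cdot \frac{1}{38651} - \frac{106}{23509} = \frac{1}{33306} \cdot \frac{1}{38651} - \frac{106}{23509} = \frac{1}{1287310206} - \frac{106}{23509} = - \frac{136454858327}{30263375632854}$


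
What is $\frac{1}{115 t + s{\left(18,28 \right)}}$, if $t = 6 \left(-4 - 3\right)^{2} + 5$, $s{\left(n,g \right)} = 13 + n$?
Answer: $\frac{1}{34416} \approx 2.9056 \cdot 10^{-5}$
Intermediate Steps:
$t = 299$ ($t = 6 \left(-7\right)^{2} + 5 = 6 \cdot 49 + 5 = 294 + 5 = 299$)
$\frac{1}{115 t + s{\left(18,28 \right)}} = \frac{1}{115 \cdot 299 + \left(13 + 18\right)} = \frac{1}{34385 + 31} = \frac{1}{34416}$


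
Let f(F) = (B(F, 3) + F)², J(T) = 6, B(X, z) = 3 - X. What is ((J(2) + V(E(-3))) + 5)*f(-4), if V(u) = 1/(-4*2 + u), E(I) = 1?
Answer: 684/7 ≈ 97.714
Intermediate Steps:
V(u) = 1/(-8 + u)
f(F) = 9 (f(F) = ((3 - F) + F)² = 3² = 9)
((J(2) + V(E(-3))) + 5)*f(-4) = ((6 + 1/(-8 + 1)) + 5)*9 = ((6 + 1/(-7)) + 5)*9 = ((6 - ⅐) + 5)*9 = (41/7 + 5)*9 = (76/7)*9 = 684/7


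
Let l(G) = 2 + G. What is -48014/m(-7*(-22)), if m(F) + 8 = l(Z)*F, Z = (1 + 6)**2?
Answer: -24007/3923 ≈ -6.1196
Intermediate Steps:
Z = 49 (Z = 7**2 = 49)
m(F) = -8 + 51*F (m(F) = -8 + (2 + 49)*F = -8 + 51*F)
-48014/m(-7*(-22)) = -48014/(-8 + 51*(-7*(-22))) = -48014/(-8 + 51*154) = -48014/(-8 + 7854) = -48014/7846 = -48014*1/7846 = -24007/3923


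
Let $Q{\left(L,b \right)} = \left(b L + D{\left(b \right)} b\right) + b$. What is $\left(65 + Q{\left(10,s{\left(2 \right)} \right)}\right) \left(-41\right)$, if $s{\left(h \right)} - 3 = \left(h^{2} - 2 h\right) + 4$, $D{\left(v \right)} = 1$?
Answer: $-6109$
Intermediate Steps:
$s{\left(h \right)} = 7 + h^{2} - 2 h$ ($s{\left(h \right)} = 3 + \left(\left(h^{2} - 2 h\right) + 4\right) = 3 + \left(4 + h^{2} - 2 h\right) = 7 + h^{2} - 2 h$)
$Q{\left(L,b \right)} = 2 b + L b$ ($Q{\left(L,b \right)} = \left(b L + 1 b\right) + b = \left(L b + b\right) + b = \left(b + L b\right) + b = 2 b + L b$)
$\left(65 + Q{\left(10,s{\left(2 \right)} \right)}\right) \left(-41\right) = \left(65 + \left(7 + 2^{2} - 4\right) \left(2 + 10\right)\right) \left(-41\right) = \left(65 + \left(7 + 4 - 4\right) 12\right) \left(-41\right) = \left(65 + 7 \cdot 12\right) \left(-41\right) = \left(65 + 84\right) \left(-41\right) = 149 \left(-41\right) = -6109$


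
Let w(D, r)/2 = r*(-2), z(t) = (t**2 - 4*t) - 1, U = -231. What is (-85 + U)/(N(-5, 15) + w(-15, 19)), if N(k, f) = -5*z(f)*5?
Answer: 79/1044 ≈ 0.075670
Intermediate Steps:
z(t) = -1 + t**2 - 4*t
w(D, r) = -4*r (w(D, r) = 2*(r*(-2)) = 2*(-2*r) = -4*r)
N(k, f) = 25 - 25*f**2 + 100*f (N(k, f) = -5*(-1 + f**2 - 4*f)*5 = (5 - 5*f**2 + 20*f)*5 = 25 - 25*f**2 + 100*f)
(-85 + U)/(N(-5, 15) + w(-15, 19)) = (-85 - 231)/((25 - 25*15**2 + 100*15) - 4*19) = -316/((25 - 25*225 + 1500) - 76) = -316/((25 - 5625 + 1500) - 76) = -316/(-4100 - 76) = -316/(-4176) = -316*(-1/4176) = 79/1044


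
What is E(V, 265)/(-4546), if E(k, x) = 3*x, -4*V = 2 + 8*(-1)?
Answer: -795/4546 ≈ -0.17488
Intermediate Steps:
V = 3/2 (V = -(2 + 8*(-1))/4 = -(2 - 8)/4 = -1/4*(-6) = 3/2 ≈ 1.5000)
E(V, 265)/(-4546) = (3*265)/(-4546) = 795*(-1/4546) = -795/4546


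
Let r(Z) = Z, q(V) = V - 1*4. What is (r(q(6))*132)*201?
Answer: 53064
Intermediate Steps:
q(V) = -4 + V (q(V) = V - 4 = -4 + V)
(r(q(6))*132)*201 = ((-4 + 6)*132)*201 = (2*132)*201 = 264*201 = 53064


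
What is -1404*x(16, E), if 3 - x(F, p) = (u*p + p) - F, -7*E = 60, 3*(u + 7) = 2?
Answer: 262548/7 ≈ 37507.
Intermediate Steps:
u = -19/3 (u = -7 + (1/3)*2 = -7 + 2/3 = -19/3 ≈ -6.3333)
E = -60/7 (E = -1/7*60 = -60/7 ≈ -8.5714)
x(F, p) = 3 + F + 16*p/3 (x(F, p) = 3 - ((-19*p/3 + p) - F) = 3 - (-16*p/3 - F) = 3 - (-F - 16*p/3) = 3 + (F + 16*p/3) = 3 + F + 16*p/3)
-1404*x(16, E) = -1404*(3 + 16 + (16/3)*(-60/7)) = -1404*(3 + 16 - 320/7) = -1404*(-187/7) = 262548/7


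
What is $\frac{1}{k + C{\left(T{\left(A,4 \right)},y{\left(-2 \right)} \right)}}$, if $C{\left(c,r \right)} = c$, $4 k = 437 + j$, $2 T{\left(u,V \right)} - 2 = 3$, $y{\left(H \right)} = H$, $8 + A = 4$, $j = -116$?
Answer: $\frac{4}{331} \approx 0.012085$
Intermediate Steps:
$A = -4$ ($A = -8 + 4 = -4$)
$T{\left(u,V \right)} = \frac{5}{2}$ ($T{\left(u,V \right)} = 1 + \frac{1}{2} \cdot 3 = 1 + \frac{3}{2} = \frac{5}{2}$)
$k = \frac{321}{4}$ ($k = \frac{437 - 116}{4} = \frac{1}{4} \cdot 321 = \frac{321}{4} \approx 80.25$)
$\frac{1}{k + C{\left(T{\left(A,4 \right)},y{\left(-2 \right)} \right)}} = \frac{1}{\frac{321}{4} + \frac{5}{2}} = \frac{1}{\frac{331}{4}} = \frac{4}{331}$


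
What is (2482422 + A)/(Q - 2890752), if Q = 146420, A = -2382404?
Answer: -50009/1372166 ≈ -0.036445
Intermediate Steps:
(2482422 + A)/(Q - 2890752) = (2482422 - 2382404)/(146420 - 2890752) = 100018/(-2744332) = 100018*(-1/2744332) = -50009/1372166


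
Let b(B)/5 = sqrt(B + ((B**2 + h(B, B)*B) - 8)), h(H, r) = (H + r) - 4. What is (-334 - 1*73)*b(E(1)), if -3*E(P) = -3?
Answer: -4070*I*sqrt(2) ≈ -5755.9*I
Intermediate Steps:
h(H, r) = -4 + H + r
E(P) = 1 (E(P) = -1/3*(-3) = 1)
b(B) = 5*sqrt(-8 + B + B**2 + B*(-4 + 2*B)) (b(B) = 5*sqrt(B + ((B**2 + (-4 + B + B)*B) - 8)) = 5*sqrt(B + ((B**2 + (-4 + 2*B)*B) - 8)) = 5*sqrt(B + ((B**2 + B*(-4 + 2*B)) - 8)) = 5*sqrt(B + (-8 + B**2 + B*(-4 + 2*B))) = 5*sqrt(-8 + B + B**2 + B*(-4 + 2*B)))
(-334 - 1*73)*b(E(1)) = (-334 - 1*73)*(5*sqrt(-8 - 3*1 + 3*1**2)) = (-334 - 73)*(5*sqrt(-8 - 3 + 3*1)) = -2035*sqrt(-8 - 3 + 3) = -2035*sqrt(-8) = -2035*2*I*sqrt(2) = -4070*I*sqrt(2)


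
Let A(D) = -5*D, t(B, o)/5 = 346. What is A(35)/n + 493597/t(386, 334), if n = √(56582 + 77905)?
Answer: 493597/1730 - 175*√14943/44829 ≈ 284.84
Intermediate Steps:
t(B, o) = 1730 (t(B, o) = 5*346 = 1730)
n = 3*√14943 (n = √134487 = 3*√14943 ≈ 366.72)
A(35)/n + 493597/t(386, 334) = (-5*35)/((3*√14943)) + 493597/1730 = -175*√14943/44829 + 493597*(1/1730) = -175*√14943/44829 + 493597/1730 = 493597/1730 - 175*√14943/44829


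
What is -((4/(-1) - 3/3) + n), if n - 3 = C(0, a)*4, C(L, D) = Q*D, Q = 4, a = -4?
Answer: 66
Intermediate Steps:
C(L, D) = 4*D
n = -61 (n = 3 + (4*(-4))*4 = 3 - 16*4 = 3 - 64 = -61)
-((4/(-1) - 3/3) + n) = -((4/(-1) - 3/3) - 61) = -((4*(-1) - 3*1/3) - 61) = -((-4 - 1) - 61) = -(-5 - 61) = -1*(-66) = 66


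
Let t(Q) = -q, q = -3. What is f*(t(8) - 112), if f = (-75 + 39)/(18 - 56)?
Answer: -1962/19 ≈ -103.26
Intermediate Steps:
t(Q) = 3 (t(Q) = -1*(-3) = 3)
f = 18/19 (f = -36/(-38) = -36*(-1/38) = 18/19 ≈ 0.94737)
f*(t(8) - 112) = 18*(3 - 112)/19 = (18/19)*(-109) = -1962/19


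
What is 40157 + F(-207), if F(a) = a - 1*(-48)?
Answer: 39998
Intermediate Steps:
F(a) = 48 + a (F(a) = a + 48 = 48 + a)
40157 + F(-207) = 40157 + (48 - 207) = 40157 - 159 = 39998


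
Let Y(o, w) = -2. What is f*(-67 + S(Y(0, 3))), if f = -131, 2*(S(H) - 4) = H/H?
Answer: 16375/2 ≈ 8187.5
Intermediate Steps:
S(H) = 9/2 (S(H) = 4 + (H/H)/2 = 4 + (½)*1 = 4 + ½ = 9/2)
f*(-67 + S(Y(0, 3))) = -131*(-67 + 9/2) = -131*(-125/2) = 16375/2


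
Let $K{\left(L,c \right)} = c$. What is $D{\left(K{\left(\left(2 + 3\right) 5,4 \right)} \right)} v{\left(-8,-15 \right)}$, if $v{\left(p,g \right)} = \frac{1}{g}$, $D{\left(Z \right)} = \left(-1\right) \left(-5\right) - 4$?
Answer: $- \frac{1}{15} \approx -0.066667$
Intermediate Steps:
$D{\left(Z \right)} = 1$ ($D{\left(Z \right)} = 5 - 4 = 1$)
$D{\left(K{\left(\left(2 + 3\right) 5,4 \right)} \right)} v{\left(-8,-15 \right)} = 1 \frac{1}{-15} = 1 \left(- \frac{1}{15}\right) = - \frac{1}{15}$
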